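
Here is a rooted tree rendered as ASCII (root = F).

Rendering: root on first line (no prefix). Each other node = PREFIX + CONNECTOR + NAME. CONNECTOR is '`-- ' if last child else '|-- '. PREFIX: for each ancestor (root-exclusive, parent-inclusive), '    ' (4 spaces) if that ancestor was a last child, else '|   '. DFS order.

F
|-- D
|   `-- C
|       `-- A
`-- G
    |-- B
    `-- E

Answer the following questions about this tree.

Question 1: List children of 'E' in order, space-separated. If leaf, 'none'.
Node E's children (from adjacency): (leaf)

Answer: none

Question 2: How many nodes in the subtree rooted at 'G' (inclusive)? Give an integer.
Answer: 3

Derivation:
Subtree rooted at G contains: B, E, G
Count = 3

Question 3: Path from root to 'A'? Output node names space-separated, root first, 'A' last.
Walk down from root: F -> D -> C -> A

Answer: F D C A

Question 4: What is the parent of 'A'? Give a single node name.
Answer: C

Derivation:
Scan adjacency: A appears as child of C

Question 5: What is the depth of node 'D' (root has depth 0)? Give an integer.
Path from root to D: F -> D
Depth = number of edges = 1

Answer: 1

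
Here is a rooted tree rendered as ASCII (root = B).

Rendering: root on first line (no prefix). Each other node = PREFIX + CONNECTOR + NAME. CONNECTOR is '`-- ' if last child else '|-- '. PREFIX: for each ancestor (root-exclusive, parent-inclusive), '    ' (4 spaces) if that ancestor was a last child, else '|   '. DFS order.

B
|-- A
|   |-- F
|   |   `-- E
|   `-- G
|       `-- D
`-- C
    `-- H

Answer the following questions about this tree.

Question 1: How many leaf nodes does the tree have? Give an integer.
Leaves (nodes with no children): D, E, H

Answer: 3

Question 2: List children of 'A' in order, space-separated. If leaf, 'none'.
Node A's children (from adjacency): F, G

Answer: F G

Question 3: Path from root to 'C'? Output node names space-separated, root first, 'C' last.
Walk down from root: B -> C

Answer: B C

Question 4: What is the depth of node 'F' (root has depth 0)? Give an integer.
Path from root to F: B -> A -> F
Depth = number of edges = 2

Answer: 2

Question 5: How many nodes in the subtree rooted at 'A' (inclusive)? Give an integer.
Answer: 5

Derivation:
Subtree rooted at A contains: A, D, E, F, G
Count = 5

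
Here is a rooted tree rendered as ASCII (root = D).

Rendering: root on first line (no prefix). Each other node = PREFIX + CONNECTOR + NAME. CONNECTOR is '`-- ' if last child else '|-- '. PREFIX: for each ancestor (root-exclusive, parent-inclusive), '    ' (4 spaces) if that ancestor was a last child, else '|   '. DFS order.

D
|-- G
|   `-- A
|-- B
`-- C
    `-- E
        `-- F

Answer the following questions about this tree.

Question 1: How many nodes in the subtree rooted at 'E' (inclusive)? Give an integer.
Answer: 2

Derivation:
Subtree rooted at E contains: E, F
Count = 2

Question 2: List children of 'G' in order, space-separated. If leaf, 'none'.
Node G's children (from adjacency): A

Answer: A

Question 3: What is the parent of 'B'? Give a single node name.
Answer: D

Derivation:
Scan adjacency: B appears as child of D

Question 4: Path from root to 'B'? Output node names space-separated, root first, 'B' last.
Answer: D B

Derivation:
Walk down from root: D -> B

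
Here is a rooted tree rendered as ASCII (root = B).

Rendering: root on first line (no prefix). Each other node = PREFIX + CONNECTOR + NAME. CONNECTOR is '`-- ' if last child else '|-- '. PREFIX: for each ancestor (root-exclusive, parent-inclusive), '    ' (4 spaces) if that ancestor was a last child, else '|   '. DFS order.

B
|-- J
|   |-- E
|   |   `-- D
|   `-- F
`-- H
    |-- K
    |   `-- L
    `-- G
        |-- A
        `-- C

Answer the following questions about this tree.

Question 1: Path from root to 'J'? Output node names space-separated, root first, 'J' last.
Answer: B J

Derivation:
Walk down from root: B -> J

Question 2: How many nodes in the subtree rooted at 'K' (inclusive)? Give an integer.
Subtree rooted at K contains: K, L
Count = 2

Answer: 2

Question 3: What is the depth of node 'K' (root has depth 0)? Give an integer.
Path from root to K: B -> H -> K
Depth = number of edges = 2

Answer: 2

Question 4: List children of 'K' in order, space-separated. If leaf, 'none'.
Answer: L

Derivation:
Node K's children (from adjacency): L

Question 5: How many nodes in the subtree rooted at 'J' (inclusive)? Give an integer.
Subtree rooted at J contains: D, E, F, J
Count = 4

Answer: 4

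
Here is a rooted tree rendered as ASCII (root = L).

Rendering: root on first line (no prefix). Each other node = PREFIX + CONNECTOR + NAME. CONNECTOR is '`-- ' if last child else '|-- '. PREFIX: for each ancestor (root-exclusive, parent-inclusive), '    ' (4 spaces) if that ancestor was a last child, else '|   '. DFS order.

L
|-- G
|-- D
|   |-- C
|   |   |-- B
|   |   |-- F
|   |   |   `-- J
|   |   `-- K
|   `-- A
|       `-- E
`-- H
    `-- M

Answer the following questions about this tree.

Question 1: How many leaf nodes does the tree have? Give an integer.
Leaves (nodes with no children): B, E, G, J, K, M

Answer: 6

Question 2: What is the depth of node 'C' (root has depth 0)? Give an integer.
Path from root to C: L -> D -> C
Depth = number of edges = 2

Answer: 2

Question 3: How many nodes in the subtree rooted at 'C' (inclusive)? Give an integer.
Answer: 5

Derivation:
Subtree rooted at C contains: B, C, F, J, K
Count = 5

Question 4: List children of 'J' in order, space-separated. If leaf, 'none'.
Answer: none

Derivation:
Node J's children (from adjacency): (leaf)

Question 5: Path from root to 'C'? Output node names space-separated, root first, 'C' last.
Answer: L D C

Derivation:
Walk down from root: L -> D -> C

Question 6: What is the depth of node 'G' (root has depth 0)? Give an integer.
Path from root to G: L -> G
Depth = number of edges = 1

Answer: 1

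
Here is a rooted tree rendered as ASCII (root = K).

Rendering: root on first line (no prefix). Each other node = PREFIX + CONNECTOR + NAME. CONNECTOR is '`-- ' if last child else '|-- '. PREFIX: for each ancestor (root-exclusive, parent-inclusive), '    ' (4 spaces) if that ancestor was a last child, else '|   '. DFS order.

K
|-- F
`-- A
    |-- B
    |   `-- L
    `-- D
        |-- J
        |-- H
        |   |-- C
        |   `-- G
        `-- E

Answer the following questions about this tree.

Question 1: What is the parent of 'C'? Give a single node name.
Answer: H

Derivation:
Scan adjacency: C appears as child of H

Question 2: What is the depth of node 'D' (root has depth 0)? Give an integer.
Answer: 2

Derivation:
Path from root to D: K -> A -> D
Depth = number of edges = 2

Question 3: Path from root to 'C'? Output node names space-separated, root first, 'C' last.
Walk down from root: K -> A -> D -> H -> C

Answer: K A D H C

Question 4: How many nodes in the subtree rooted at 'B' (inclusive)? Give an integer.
Subtree rooted at B contains: B, L
Count = 2

Answer: 2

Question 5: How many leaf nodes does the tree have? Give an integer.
Leaves (nodes with no children): C, E, F, G, J, L

Answer: 6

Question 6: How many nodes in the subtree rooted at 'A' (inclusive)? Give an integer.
Answer: 9

Derivation:
Subtree rooted at A contains: A, B, C, D, E, G, H, J, L
Count = 9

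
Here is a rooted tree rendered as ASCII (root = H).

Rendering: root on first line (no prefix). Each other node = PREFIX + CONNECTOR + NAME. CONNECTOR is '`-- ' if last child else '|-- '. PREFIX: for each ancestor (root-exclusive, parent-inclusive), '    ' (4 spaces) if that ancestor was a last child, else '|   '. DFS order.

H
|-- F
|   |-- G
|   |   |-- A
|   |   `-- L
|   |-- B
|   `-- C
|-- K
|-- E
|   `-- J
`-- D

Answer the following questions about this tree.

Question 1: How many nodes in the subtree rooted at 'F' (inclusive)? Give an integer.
Subtree rooted at F contains: A, B, C, F, G, L
Count = 6

Answer: 6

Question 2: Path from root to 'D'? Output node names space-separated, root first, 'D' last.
Walk down from root: H -> D

Answer: H D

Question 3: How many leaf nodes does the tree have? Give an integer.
Answer: 7

Derivation:
Leaves (nodes with no children): A, B, C, D, J, K, L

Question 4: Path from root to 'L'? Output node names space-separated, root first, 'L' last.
Walk down from root: H -> F -> G -> L

Answer: H F G L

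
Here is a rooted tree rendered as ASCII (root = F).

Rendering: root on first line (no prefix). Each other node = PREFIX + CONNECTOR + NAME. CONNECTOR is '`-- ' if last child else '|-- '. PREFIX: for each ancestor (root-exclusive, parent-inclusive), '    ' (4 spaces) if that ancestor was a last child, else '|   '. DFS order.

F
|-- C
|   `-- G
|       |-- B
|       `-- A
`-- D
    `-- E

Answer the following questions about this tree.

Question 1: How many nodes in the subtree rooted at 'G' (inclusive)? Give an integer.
Answer: 3

Derivation:
Subtree rooted at G contains: A, B, G
Count = 3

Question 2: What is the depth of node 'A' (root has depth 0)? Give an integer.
Path from root to A: F -> C -> G -> A
Depth = number of edges = 3

Answer: 3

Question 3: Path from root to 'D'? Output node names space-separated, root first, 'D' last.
Answer: F D

Derivation:
Walk down from root: F -> D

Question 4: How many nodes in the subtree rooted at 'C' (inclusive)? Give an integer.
Subtree rooted at C contains: A, B, C, G
Count = 4

Answer: 4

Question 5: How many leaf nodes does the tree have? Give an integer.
Answer: 3

Derivation:
Leaves (nodes with no children): A, B, E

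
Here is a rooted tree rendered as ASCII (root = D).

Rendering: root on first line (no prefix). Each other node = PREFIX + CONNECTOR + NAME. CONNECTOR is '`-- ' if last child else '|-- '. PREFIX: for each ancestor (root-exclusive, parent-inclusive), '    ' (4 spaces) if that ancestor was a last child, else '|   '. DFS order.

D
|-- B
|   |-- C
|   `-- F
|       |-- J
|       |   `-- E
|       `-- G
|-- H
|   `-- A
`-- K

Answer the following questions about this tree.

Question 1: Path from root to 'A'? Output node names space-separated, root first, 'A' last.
Answer: D H A

Derivation:
Walk down from root: D -> H -> A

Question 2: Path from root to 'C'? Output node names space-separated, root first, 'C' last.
Answer: D B C

Derivation:
Walk down from root: D -> B -> C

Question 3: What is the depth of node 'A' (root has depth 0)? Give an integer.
Answer: 2

Derivation:
Path from root to A: D -> H -> A
Depth = number of edges = 2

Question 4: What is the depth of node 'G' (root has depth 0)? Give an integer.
Answer: 3

Derivation:
Path from root to G: D -> B -> F -> G
Depth = number of edges = 3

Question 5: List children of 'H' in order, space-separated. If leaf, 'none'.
Answer: A

Derivation:
Node H's children (from adjacency): A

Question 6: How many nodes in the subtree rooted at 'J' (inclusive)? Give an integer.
Answer: 2

Derivation:
Subtree rooted at J contains: E, J
Count = 2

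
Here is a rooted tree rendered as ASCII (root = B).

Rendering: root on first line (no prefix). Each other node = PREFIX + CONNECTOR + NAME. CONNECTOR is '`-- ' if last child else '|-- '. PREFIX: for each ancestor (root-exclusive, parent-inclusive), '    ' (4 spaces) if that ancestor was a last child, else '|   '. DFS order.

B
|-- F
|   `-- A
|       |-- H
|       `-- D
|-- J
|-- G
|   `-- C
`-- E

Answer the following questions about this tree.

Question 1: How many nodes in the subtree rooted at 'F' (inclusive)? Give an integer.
Answer: 4

Derivation:
Subtree rooted at F contains: A, D, F, H
Count = 4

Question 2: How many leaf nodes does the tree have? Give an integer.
Leaves (nodes with no children): C, D, E, H, J

Answer: 5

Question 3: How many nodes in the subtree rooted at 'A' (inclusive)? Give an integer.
Answer: 3

Derivation:
Subtree rooted at A contains: A, D, H
Count = 3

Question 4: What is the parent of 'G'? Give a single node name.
Scan adjacency: G appears as child of B

Answer: B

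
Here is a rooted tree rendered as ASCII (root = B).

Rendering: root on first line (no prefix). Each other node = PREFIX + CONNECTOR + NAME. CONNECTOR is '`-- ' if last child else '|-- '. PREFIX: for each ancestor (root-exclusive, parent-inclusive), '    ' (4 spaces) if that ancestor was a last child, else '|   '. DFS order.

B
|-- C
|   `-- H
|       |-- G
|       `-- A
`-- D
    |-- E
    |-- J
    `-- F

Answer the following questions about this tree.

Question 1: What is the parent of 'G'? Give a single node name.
Scan adjacency: G appears as child of H

Answer: H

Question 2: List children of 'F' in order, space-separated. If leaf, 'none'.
Answer: none

Derivation:
Node F's children (from adjacency): (leaf)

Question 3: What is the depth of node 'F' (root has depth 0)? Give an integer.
Path from root to F: B -> D -> F
Depth = number of edges = 2

Answer: 2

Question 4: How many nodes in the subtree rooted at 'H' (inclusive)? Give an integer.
Subtree rooted at H contains: A, G, H
Count = 3

Answer: 3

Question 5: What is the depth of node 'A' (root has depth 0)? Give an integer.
Answer: 3

Derivation:
Path from root to A: B -> C -> H -> A
Depth = number of edges = 3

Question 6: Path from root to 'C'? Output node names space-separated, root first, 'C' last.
Answer: B C

Derivation:
Walk down from root: B -> C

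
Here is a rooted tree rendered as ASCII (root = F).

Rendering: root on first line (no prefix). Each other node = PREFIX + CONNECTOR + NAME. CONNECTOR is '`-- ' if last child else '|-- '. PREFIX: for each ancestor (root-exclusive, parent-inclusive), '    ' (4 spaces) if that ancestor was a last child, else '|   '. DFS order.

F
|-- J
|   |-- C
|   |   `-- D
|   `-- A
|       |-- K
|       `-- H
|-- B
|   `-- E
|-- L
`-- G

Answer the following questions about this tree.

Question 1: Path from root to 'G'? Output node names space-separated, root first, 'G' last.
Walk down from root: F -> G

Answer: F G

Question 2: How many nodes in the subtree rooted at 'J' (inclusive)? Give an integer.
Answer: 6

Derivation:
Subtree rooted at J contains: A, C, D, H, J, K
Count = 6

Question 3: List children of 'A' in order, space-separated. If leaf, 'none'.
Answer: K H

Derivation:
Node A's children (from adjacency): K, H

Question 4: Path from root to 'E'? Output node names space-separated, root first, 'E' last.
Walk down from root: F -> B -> E

Answer: F B E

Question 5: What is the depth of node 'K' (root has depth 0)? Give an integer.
Path from root to K: F -> J -> A -> K
Depth = number of edges = 3

Answer: 3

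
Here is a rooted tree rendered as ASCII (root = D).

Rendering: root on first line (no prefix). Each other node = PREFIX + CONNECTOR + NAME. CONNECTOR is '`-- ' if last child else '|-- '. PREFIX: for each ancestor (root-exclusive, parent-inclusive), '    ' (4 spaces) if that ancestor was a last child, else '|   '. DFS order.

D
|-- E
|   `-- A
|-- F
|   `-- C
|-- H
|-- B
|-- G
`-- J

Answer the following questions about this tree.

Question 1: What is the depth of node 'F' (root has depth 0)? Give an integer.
Path from root to F: D -> F
Depth = number of edges = 1

Answer: 1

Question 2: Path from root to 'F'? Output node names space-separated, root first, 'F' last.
Answer: D F

Derivation:
Walk down from root: D -> F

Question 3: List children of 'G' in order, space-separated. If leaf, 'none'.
Answer: none

Derivation:
Node G's children (from adjacency): (leaf)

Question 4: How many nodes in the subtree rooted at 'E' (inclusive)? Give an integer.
Answer: 2

Derivation:
Subtree rooted at E contains: A, E
Count = 2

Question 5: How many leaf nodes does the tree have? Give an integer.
Leaves (nodes with no children): A, B, C, G, H, J

Answer: 6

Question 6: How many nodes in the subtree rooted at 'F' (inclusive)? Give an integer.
Subtree rooted at F contains: C, F
Count = 2

Answer: 2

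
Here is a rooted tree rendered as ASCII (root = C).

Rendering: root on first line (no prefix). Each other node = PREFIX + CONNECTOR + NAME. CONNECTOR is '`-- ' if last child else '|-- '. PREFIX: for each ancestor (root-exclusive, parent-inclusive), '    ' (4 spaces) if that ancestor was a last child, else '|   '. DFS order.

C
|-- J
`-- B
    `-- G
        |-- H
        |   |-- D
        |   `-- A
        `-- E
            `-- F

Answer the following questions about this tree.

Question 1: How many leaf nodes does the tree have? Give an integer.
Answer: 4

Derivation:
Leaves (nodes with no children): A, D, F, J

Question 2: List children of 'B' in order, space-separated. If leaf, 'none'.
Node B's children (from adjacency): G

Answer: G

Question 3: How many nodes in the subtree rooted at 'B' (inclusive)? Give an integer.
Answer: 7

Derivation:
Subtree rooted at B contains: A, B, D, E, F, G, H
Count = 7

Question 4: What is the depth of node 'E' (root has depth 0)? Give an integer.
Path from root to E: C -> B -> G -> E
Depth = number of edges = 3

Answer: 3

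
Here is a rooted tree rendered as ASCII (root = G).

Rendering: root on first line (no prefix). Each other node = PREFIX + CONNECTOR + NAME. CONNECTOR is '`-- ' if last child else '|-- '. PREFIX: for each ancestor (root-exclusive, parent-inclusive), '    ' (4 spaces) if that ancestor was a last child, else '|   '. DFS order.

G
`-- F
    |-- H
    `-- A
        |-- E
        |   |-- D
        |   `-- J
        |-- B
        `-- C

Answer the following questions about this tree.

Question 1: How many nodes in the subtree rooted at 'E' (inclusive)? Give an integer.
Answer: 3

Derivation:
Subtree rooted at E contains: D, E, J
Count = 3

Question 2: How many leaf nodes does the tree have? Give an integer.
Leaves (nodes with no children): B, C, D, H, J

Answer: 5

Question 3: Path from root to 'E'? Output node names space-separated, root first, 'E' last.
Answer: G F A E

Derivation:
Walk down from root: G -> F -> A -> E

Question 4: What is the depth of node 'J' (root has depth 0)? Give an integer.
Answer: 4

Derivation:
Path from root to J: G -> F -> A -> E -> J
Depth = number of edges = 4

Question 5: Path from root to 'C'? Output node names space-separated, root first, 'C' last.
Answer: G F A C

Derivation:
Walk down from root: G -> F -> A -> C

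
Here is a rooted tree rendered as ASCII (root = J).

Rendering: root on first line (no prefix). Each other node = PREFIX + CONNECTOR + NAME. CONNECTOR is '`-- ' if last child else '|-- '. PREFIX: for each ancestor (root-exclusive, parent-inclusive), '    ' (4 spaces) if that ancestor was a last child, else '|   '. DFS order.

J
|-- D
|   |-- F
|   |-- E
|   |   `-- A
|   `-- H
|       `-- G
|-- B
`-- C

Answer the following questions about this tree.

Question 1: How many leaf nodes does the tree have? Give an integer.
Leaves (nodes with no children): A, B, C, F, G

Answer: 5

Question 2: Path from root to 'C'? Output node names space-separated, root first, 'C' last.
Answer: J C

Derivation:
Walk down from root: J -> C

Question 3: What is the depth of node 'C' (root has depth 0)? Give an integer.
Path from root to C: J -> C
Depth = number of edges = 1

Answer: 1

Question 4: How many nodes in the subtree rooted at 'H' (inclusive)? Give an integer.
Answer: 2

Derivation:
Subtree rooted at H contains: G, H
Count = 2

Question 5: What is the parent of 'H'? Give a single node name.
Answer: D

Derivation:
Scan adjacency: H appears as child of D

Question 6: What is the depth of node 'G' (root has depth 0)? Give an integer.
Path from root to G: J -> D -> H -> G
Depth = number of edges = 3

Answer: 3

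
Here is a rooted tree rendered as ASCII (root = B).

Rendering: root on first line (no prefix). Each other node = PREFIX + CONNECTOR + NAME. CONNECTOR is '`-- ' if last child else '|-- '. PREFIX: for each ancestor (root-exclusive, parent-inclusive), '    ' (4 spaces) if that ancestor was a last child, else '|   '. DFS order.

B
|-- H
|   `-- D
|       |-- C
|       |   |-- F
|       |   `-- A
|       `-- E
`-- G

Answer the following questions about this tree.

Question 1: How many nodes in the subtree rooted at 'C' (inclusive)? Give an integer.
Answer: 3

Derivation:
Subtree rooted at C contains: A, C, F
Count = 3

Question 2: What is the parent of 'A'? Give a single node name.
Scan adjacency: A appears as child of C

Answer: C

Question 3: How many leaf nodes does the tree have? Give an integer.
Answer: 4

Derivation:
Leaves (nodes with no children): A, E, F, G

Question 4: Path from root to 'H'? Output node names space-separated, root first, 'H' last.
Walk down from root: B -> H

Answer: B H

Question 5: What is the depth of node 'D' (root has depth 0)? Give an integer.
Path from root to D: B -> H -> D
Depth = number of edges = 2

Answer: 2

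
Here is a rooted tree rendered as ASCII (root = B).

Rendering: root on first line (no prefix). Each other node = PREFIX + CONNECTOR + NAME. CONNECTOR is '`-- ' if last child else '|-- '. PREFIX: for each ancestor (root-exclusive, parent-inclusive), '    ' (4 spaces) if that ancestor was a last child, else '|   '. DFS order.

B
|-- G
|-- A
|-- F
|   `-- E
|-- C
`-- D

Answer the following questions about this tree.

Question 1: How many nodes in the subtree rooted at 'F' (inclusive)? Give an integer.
Subtree rooted at F contains: E, F
Count = 2

Answer: 2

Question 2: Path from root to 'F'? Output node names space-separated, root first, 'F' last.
Walk down from root: B -> F

Answer: B F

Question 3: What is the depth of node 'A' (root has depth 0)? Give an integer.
Path from root to A: B -> A
Depth = number of edges = 1

Answer: 1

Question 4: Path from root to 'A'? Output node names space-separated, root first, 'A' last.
Walk down from root: B -> A

Answer: B A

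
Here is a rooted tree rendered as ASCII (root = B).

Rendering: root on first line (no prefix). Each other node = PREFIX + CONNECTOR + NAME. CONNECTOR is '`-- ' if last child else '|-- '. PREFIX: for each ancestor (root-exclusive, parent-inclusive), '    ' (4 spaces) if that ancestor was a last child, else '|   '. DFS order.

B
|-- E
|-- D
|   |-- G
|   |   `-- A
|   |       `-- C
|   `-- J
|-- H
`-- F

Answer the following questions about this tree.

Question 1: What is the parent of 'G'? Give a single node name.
Scan adjacency: G appears as child of D

Answer: D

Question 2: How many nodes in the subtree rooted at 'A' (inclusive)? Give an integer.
Subtree rooted at A contains: A, C
Count = 2

Answer: 2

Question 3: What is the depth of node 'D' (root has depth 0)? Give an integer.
Path from root to D: B -> D
Depth = number of edges = 1

Answer: 1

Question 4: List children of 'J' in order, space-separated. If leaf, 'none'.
Answer: none

Derivation:
Node J's children (from adjacency): (leaf)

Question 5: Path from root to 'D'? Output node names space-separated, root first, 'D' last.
Answer: B D

Derivation:
Walk down from root: B -> D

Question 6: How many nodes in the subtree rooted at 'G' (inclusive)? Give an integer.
Answer: 3

Derivation:
Subtree rooted at G contains: A, C, G
Count = 3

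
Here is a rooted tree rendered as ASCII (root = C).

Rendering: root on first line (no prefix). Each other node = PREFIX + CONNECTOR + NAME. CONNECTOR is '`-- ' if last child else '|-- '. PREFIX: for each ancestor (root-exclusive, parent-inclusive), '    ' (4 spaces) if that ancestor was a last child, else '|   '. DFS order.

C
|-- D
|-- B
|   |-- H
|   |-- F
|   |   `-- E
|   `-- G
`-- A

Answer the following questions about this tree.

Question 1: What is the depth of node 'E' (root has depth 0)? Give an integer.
Path from root to E: C -> B -> F -> E
Depth = number of edges = 3

Answer: 3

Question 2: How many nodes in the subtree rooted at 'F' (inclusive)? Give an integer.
Subtree rooted at F contains: E, F
Count = 2

Answer: 2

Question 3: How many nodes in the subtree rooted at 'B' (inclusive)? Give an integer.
Subtree rooted at B contains: B, E, F, G, H
Count = 5

Answer: 5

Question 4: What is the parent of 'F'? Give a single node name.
Scan adjacency: F appears as child of B

Answer: B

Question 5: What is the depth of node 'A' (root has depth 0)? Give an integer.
Answer: 1

Derivation:
Path from root to A: C -> A
Depth = number of edges = 1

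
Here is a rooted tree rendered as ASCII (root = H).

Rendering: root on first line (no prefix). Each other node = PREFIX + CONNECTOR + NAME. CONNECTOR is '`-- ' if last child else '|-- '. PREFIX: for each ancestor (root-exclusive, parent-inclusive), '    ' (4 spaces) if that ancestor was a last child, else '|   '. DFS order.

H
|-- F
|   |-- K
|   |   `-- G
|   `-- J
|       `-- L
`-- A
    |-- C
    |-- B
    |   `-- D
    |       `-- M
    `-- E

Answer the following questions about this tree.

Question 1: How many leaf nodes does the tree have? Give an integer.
Answer: 5

Derivation:
Leaves (nodes with no children): C, E, G, L, M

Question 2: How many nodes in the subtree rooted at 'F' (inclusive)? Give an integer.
Subtree rooted at F contains: F, G, J, K, L
Count = 5

Answer: 5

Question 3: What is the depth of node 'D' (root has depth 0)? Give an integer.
Path from root to D: H -> A -> B -> D
Depth = number of edges = 3

Answer: 3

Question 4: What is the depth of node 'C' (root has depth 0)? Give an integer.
Path from root to C: H -> A -> C
Depth = number of edges = 2

Answer: 2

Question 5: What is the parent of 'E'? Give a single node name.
Answer: A

Derivation:
Scan adjacency: E appears as child of A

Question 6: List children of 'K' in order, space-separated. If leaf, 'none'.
Answer: G

Derivation:
Node K's children (from adjacency): G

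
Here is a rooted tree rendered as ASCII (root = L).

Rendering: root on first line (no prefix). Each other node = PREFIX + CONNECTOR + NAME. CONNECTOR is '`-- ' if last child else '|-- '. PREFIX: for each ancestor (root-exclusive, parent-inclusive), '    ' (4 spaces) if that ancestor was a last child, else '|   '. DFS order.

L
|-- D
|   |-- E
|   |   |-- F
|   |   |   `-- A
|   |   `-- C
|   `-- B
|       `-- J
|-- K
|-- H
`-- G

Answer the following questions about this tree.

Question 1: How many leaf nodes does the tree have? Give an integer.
Answer: 6

Derivation:
Leaves (nodes with no children): A, C, G, H, J, K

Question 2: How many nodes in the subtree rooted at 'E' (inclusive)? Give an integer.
Subtree rooted at E contains: A, C, E, F
Count = 4

Answer: 4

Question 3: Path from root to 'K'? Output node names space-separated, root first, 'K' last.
Walk down from root: L -> K

Answer: L K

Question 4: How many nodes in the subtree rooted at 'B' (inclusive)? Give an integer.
Answer: 2

Derivation:
Subtree rooted at B contains: B, J
Count = 2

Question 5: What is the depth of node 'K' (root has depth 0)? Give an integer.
Answer: 1

Derivation:
Path from root to K: L -> K
Depth = number of edges = 1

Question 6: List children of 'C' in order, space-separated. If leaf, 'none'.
Node C's children (from adjacency): (leaf)

Answer: none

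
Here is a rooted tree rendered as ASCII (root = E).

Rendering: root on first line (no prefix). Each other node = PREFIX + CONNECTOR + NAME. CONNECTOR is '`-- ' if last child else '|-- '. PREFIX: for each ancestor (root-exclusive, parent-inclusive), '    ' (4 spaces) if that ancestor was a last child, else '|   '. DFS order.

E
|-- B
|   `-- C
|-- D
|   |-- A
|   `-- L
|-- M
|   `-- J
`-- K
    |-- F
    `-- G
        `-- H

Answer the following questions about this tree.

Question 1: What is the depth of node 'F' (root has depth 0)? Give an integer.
Path from root to F: E -> K -> F
Depth = number of edges = 2

Answer: 2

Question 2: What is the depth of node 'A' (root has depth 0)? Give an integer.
Answer: 2

Derivation:
Path from root to A: E -> D -> A
Depth = number of edges = 2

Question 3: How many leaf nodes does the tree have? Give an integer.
Answer: 6

Derivation:
Leaves (nodes with no children): A, C, F, H, J, L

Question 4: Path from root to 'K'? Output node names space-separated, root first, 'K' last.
Answer: E K

Derivation:
Walk down from root: E -> K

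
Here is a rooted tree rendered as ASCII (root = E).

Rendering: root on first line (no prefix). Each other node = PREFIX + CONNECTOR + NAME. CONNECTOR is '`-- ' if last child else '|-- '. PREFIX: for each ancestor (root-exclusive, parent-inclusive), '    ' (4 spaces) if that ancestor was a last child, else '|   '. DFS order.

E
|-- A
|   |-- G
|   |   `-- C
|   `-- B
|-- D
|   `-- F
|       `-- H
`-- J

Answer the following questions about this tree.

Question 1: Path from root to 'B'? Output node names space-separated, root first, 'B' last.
Walk down from root: E -> A -> B

Answer: E A B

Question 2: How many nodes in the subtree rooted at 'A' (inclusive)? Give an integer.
Subtree rooted at A contains: A, B, C, G
Count = 4

Answer: 4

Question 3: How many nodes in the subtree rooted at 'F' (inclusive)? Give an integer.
Subtree rooted at F contains: F, H
Count = 2

Answer: 2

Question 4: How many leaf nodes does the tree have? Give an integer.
Answer: 4

Derivation:
Leaves (nodes with no children): B, C, H, J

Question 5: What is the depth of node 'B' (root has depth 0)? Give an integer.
Path from root to B: E -> A -> B
Depth = number of edges = 2

Answer: 2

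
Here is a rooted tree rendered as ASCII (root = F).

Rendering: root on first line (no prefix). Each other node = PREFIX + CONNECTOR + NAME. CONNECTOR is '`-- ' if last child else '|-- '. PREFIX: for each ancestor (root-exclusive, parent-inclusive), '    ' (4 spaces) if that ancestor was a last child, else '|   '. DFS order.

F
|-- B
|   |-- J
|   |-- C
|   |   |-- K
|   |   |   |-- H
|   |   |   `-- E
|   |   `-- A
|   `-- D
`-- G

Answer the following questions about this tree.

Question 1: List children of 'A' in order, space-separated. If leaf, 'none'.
Node A's children (from adjacency): (leaf)

Answer: none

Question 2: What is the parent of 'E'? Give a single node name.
Answer: K

Derivation:
Scan adjacency: E appears as child of K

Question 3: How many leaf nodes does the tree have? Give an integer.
Answer: 6

Derivation:
Leaves (nodes with no children): A, D, E, G, H, J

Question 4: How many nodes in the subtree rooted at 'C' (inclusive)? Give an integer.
Answer: 5

Derivation:
Subtree rooted at C contains: A, C, E, H, K
Count = 5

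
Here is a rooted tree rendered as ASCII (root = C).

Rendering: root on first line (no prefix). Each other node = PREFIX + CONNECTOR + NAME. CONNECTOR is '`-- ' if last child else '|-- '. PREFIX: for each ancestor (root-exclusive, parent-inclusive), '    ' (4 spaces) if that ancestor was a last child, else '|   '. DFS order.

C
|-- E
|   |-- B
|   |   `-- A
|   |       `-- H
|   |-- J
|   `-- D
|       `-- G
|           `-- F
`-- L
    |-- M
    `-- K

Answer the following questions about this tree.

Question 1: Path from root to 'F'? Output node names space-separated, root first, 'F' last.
Answer: C E D G F

Derivation:
Walk down from root: C -> E -> D -> G -> F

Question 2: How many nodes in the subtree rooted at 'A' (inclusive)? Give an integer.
Answer: 2

Derivation:
Subtree rooted at A contains: A, H
Count = 2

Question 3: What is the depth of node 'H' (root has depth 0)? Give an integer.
Path from root to H: C -> E -> B -> A -> H
Depth = number of edges = 4

Answer: 4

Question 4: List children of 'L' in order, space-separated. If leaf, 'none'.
Answer: M K

Derivation:
Node L's children (from adjacency): M, K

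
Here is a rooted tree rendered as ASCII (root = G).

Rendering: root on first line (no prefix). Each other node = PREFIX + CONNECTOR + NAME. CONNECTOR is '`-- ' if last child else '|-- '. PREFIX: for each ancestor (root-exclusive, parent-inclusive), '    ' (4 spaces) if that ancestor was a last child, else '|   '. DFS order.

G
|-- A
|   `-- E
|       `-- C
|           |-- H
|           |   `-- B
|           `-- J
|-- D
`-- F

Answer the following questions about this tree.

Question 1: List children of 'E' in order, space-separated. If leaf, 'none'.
Answer: C

Derivation:
Node E's children (from adjacency): C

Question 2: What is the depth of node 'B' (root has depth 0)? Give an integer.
Answer: 5

Derivation:
Path from root to B: G -> A -> E -> C -> H -> B
Depth = number of edges = 5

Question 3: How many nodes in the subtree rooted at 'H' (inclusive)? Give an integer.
Answer: 2

Derivation:
Subtree rooted at H contains: B, H
Count = 2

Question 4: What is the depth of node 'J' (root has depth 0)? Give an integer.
Path from root to J: G -> A -> E -> C -> J
Depth = number of edges = 4

Answer: 4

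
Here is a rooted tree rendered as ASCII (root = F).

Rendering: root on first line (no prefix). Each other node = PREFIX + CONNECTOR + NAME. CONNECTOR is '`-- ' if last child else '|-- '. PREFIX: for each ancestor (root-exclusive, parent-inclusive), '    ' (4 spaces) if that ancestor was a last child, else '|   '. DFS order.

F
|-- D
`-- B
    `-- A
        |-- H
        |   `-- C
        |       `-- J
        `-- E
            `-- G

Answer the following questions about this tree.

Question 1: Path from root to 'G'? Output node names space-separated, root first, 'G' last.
Answer: F B A E G

Derivation:
Walk down from root: F -> B -> A -> E -> G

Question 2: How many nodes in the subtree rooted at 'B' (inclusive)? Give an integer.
Answer: 7

Derivation:
Subtree rooted at B contains: A, B, C, E, G, H, J
Count = 7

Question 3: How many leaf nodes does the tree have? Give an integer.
Leaves (nodes with no children): D, G, J

Answer: 3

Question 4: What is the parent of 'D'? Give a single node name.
Scan adjacency: D appears as child of F

Answer: F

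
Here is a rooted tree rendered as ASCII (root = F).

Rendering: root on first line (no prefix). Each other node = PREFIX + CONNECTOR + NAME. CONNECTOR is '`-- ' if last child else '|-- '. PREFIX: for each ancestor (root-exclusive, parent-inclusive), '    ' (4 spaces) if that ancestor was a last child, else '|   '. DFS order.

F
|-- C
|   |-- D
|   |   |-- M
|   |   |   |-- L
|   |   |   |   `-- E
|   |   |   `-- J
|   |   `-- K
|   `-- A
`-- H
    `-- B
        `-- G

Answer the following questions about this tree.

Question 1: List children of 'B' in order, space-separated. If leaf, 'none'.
Node B's children (from adjacency): G

Answer: G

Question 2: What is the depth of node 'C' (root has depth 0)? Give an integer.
Path from root to C: F -> C
Depth = number of edges = 1

Answer: 1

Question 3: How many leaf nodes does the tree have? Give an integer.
Leaves (nodes with no children): A, E, G, J, K

Answer: 5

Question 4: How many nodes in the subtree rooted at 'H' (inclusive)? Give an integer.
Subtree rooted at H contains: B, G, H
Count = 3

Answer: 3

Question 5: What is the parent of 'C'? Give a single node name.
Scan adjacency: C appears as child of F

Answer: F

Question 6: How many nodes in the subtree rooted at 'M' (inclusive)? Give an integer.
Subtree rooted at M contains: E, J, L, M
Count = 4

Answer: 4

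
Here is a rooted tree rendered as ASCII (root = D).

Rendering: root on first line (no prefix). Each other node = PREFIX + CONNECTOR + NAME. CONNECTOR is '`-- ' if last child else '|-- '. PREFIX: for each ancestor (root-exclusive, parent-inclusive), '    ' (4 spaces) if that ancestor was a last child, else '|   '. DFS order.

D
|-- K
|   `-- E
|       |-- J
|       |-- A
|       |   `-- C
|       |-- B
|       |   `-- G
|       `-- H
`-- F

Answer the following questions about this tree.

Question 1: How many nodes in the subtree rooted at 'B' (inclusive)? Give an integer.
Answer: 2

Derivation:
Subtree rooted at B contains: B, G
Count = 2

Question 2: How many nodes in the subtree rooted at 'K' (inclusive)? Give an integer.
Answer: 8

Derivation:
Subtree rooted at K contains: A, B, C, E, G, H, J, K
Count = 8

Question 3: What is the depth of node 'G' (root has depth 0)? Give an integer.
Answer: 4

Derivation:
Path from root to G: D -> K -> E -> B -> G
Depth = number of edges = 4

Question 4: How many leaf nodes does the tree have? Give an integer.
Leaves (nodes with no children): C, F, G, H, J

Answer: 5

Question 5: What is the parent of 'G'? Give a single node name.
Answer: B

Derivation:
Scan adjacency: G appears as child of B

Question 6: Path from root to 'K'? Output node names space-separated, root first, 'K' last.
Answer: D K

Derivation:
Walk down from root: D -> K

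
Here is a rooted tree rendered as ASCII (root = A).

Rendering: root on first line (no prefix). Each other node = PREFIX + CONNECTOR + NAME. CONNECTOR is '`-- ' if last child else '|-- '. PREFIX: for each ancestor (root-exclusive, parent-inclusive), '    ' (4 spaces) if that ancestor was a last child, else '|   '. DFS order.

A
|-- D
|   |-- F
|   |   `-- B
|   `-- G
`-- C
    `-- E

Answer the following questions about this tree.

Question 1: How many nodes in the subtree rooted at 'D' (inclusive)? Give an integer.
Answer: 4

Derivation:
Subtree rooted at D contains: B, D, F, G
Count = 4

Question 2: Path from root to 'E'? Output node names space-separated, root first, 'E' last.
Answer: A C E

Derivation:
Walk down from root: A -> C -> E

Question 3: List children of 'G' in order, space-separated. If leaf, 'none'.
Node G's children (from adjacency): (leaf)

Answer: none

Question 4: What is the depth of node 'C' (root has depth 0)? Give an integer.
Answer: 1

Derivation:
Path from root to C: A -> C
Depth = number of edges = 1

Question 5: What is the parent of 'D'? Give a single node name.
Scan adjacency: D appears as child of A

Answer: A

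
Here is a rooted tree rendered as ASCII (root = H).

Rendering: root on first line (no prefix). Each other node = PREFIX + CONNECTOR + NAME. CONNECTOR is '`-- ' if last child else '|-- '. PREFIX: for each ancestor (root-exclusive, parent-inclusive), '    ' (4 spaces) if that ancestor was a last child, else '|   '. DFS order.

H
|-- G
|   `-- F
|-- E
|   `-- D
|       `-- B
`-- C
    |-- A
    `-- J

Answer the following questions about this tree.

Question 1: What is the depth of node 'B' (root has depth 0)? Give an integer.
Answer: 3

Derivation:
Path from root to B: H -> E -> D -> B
Depth = number of edges = 3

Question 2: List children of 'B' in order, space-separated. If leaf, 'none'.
Node B's children (from adjacency): (leaf)

Answer: none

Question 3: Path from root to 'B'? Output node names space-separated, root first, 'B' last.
Answer: H E D B

Derivation:
Walk down from root: H -> E -> D -> B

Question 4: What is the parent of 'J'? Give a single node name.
Scan adjacency: J appears as child of C

Answer: C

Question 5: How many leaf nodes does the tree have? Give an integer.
Answer: 4

Derivation:
Leaves (nodes with no children): A, B, F, J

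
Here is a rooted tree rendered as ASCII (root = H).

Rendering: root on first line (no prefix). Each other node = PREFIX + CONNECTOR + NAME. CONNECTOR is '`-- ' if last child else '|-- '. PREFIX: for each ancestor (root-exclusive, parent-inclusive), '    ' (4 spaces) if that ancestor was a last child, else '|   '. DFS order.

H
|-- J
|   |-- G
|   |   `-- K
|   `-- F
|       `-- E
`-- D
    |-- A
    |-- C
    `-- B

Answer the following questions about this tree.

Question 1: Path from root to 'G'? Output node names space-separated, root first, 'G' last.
Walk down from root: H -> J -> G

Answer: H J G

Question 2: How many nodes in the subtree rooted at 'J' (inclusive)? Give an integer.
Subtree rooted at J contains: E, F, G, J, K
Count = 5

Answer: 5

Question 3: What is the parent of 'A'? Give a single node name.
Scan adjacency: A appears as child of D

Answer: D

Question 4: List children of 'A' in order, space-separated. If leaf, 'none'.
Answer: none

Derivation:
Node A's children (from adjacency): (leaf)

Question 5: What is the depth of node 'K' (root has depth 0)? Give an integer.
Path from root to K: H -> J -> G -> K
Depth = number of edges = 3

Answer: 3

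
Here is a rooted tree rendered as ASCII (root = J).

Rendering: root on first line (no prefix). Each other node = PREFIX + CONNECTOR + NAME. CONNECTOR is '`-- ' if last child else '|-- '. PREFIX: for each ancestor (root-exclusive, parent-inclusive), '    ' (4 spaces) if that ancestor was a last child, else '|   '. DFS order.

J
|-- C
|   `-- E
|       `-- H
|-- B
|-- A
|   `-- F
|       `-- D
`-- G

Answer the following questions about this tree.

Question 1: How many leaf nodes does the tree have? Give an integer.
Leaves (nodes with no children): B, D, G, H

Answer: 4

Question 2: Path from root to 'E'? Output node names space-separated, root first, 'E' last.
Walk down from root: J -> C -> E

Answer: J C E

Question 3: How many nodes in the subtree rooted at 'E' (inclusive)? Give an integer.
Answer: 2

Derivation:
Subtree rooted at E contains: E, H
Count = 2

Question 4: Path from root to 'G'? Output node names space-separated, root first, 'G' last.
Walk down from root: J -> G

Answer: J G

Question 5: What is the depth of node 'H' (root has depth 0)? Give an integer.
Path from root to H: J -> C -> E -> H
Depth = number of edges = 3

Answer: 3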